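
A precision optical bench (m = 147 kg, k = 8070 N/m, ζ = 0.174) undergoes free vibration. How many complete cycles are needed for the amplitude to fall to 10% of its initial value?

3 cycles

Logarithmic decrement δ = 2πζ/√(1 − ζ²) = 2π × 0.1740/√(1 − 0.0303) = 1.110.
x_n/x₀ = e^(−nδ) ≤ 0.1; take ln: n ≥ ln(1/0.1)/δ = 2.303/1.110 = 2.074.
So 3 complete cycles are required.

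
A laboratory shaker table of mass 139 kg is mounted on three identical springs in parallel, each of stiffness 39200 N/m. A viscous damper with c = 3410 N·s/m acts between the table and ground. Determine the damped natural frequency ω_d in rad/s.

Parallel springs add: k_eq = 3 × 39200 = 117600 N/m.
ω_n = √(k_eq/m) = √(117600/139) = 29.09 rad/s.
Critical damping c_c = 2√(k_eq·m) = 2√(117600 × 139) = 8086 N·s/m, so ζ = c/c_c = 3410/8086 = 0.4217.
ω_d = ω_n√(1 − ζ²) = 29.09 × √(1 − 0.178) = 26.37 rad/s.

26.4 rad/s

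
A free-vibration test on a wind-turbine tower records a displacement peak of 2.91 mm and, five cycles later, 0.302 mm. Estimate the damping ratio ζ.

0.0719

Logarithmic decrement δ = (1/n)·ln(x₀/x_n) = (1/5)·ln(2.91/0.302) = (1/5)·ln(9.636) = 0.4531.
ζ = δ/√(4π² + δ²) = 0.4531/√(39.48 + 0.205) = 0.4531/6.300 = 0.07193.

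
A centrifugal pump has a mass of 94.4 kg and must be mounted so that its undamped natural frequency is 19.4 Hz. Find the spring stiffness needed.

ω_n = 2πf_n = 2π × 19.4 = 121.9 rad/s.
k = m·ω_n² = 94.4 × 121.9² = 94.4 × 14860 = 1403000 N/m.

1400000 N/m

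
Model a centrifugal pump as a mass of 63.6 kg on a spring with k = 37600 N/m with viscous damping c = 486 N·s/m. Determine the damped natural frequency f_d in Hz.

3.82 Hz

ω_n = √(k/m) = √(37600/63.6) = 24.31 rad/s.
Critical damping c_c = 2√(k·m) = 2√(37600 × 63.6) = 3093 N·s/m, so ζ = c/c_c = 486/3093 = 0.1571.
ω_d = ω_n√(1 − ζ²) = 24.31 × √(1 − 0.0247) = 24.01 rad/s.
f_d = ω_d/(2π) = 3.822 Hz.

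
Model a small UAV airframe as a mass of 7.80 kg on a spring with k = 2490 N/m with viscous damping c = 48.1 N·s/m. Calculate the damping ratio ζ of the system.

ω_n = √(k/m) = √(2490/7.80) = 17.87 rad/s.
Critical damping c_c = 2√(k·m) = 2√(2490 × 7.80) = 278.7 N·s/m, so ζ = c/c_c = 48.1/278.7 = 0.1726.

0.173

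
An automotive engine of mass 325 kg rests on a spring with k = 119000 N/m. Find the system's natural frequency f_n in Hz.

3.05 Hz

ω_n = √(k/m) = √(119000/325) = √366.2 = 19.14 rad/s.
f_n = ω_n/(2π) = 19.14/6.283 = 3.045 Hz.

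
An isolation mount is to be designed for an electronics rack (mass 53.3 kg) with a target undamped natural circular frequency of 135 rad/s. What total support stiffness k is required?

971000 N/m

k = m·ω_n² = 53.3 × 135.0² = 53.3 × 18220 = 971400 N/m.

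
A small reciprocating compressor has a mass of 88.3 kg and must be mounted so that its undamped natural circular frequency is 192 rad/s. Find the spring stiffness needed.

3260000 N/m

k = m·ω_n² = 88.3 × 192.0² = 88.3 × 36860 = 3255000 N/m.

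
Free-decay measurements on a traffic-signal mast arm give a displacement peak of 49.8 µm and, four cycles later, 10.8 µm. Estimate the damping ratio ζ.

Logarithmic decrement δ = (1/n)·ln(x₀/x_n) = (1/4)·ln(49.8/10.8) = (1/4)·ln(4.611) = 0.3821.
ζ = δ/√(4π² + δ²) = 0.3821/√(39.48 + 0.146) = 0.3821/6.295 = 0.06070.

0.0607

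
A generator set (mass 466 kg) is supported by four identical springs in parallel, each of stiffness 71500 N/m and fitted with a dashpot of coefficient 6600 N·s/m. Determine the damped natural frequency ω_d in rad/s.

23.7 rad/s

Parallel springs add: k_eq = 4 × 71500 = 286000 N/m.
ω_n = √(k_eq/m) = √(286000/466) = 24.77 rad/s.
Critical damping c_c = 2√(k_eq·m) = 2√(286000 × 466) = 23090 N·s/m, so ζ = c/c_c = 6600/23090 = 0.2858.
ω_d = ω_n√(1 − ζ²) = 24.77 × √(1 − 0.0817) = 23.74 rad/s.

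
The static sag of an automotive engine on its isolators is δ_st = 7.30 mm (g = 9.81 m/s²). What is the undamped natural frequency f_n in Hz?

ω_n = √(g/δ_st) = √(9.81/0.00730) = √1344 = 36.66 rad/s.
f_n = ω_n/(2π) = 36.66/6.283 = 5.834 Hz.

5.83 Hz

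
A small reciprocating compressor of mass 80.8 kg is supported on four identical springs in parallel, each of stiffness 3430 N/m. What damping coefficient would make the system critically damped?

Parallel springs add: k_eq = 4 × 3430 = 13720 N/m.
c_c = 2√(k_eq·m) = 2√(13720 × 80.8) = 2 × 1053 = 2106 N·s/m.

2110 N·s/m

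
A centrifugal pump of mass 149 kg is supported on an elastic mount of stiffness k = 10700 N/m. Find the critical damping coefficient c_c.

c_c = 2√(k·m) = 2√(10700 × 149) = 2 × 1263 = 2525 N·s/m.

2530 N·s/m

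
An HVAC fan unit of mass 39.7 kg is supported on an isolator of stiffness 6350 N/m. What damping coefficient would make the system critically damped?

c_c = 2√(k·m) = 2√(6350 × 39.7) = 2 × 502.1 = 1004 N·s/m.

1000 N·s/m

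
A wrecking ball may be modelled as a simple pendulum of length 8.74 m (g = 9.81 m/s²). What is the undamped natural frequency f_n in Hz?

0.169 Hz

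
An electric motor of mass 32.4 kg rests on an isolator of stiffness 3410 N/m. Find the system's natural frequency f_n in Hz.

ω_n = √(k/m) = √(3410/32.4) = √105.2 = 10.26 rad/s.
f_n = ω_n/(2π) = 10.26/6.283 = 1.633 Hz.

1.63 Hz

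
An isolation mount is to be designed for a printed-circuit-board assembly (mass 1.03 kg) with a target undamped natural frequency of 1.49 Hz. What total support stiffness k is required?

ω_n = 2πf_n = 2π × 1.49 = 9.362 rad/s.
k = m·ω_n² = 1.03 × 9.362² = 1.03 × 87.65 = 90.28 N/m.

90.3 N/m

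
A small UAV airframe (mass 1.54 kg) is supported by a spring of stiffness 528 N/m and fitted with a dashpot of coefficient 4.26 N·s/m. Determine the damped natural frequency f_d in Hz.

2.94 Hz

ω_n = √(k/m) = √(528.0/1.54) = 18.52 rad/s.
Critical damping c_c = 2√(k·m) = 2√(528.0 × 1.54) = 57.03 N·s/m, so ζ = c/c_c = 4.26/57.03 = 0.07470.
ω_d = ω_n√(1 − ζ²) = 18.52 × √(1 − 0.00558) = 18.46 rad/s.
f_d = ω_d/(2π) = 2.939 Hz.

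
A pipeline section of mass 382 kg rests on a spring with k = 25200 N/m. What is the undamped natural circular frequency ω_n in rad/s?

ω_n = √(k/m) = √(25200/382) = √65.97 = 8.122 rad/s.

8.12 rad/s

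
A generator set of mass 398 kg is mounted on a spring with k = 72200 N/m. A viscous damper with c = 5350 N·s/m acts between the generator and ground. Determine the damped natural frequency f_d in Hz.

1.86 Hz

ω_n = √(k/m) = √(72200/398) = 13.47 rad/s.
Critical damping c_c = 2√(k·m) = 2√(72200 × 398) = 10720 N·s/m, so ζ = c/c_c = 5350/10720 = 0.4990.
ω_d = ω_n√(1 − ζ²) = 13.47 × √(1 − 0.249) = 11.67 rad/s.
f_d = ω_d/(2π) = 1.858 Hz.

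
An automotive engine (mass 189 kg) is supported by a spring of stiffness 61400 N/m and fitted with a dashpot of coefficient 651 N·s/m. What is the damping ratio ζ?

0.0956

ω_n = √(k/m) = √(61400/189) = 18.02 rad/s.
Critical damping c_c = 2√(k·m) = 2√(61400 × 189) = 6813 N·s/m, so ζ = c/c_c = 651/6813 = 0.09555.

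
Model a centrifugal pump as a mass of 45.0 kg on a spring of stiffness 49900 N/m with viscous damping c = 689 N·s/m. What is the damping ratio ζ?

0.230

ω_n = √(k/m) = √(49900/45.0) = 33.30 rad/s.
Critical damping c_c = 2√(k·m) = 2√(49900 × 45.0) = 2997 N·s/m, so ζ = c/c_c = 689/2997 = 0.2299.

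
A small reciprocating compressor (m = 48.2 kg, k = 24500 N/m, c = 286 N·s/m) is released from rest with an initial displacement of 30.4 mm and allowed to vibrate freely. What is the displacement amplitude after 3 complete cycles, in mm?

2.49 mm

ζ = c/(2√(km)) = 286/(2√(24500 × 48.2)) = 286/2173 = 0.1316.
Logarithmic decrement δ = 2πζ/√(1 − ζ²) = 2π × 0.1316/√(1 − 0.0173) = 0.8341.
After n cycles, x_n/x₀ = e^(−nδ), so x_3 = 30.4 × e^(−3 × 0.8341) = 30.4 × 0.08190 = 2.490 mm.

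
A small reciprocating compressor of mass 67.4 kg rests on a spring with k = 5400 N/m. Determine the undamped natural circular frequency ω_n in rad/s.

8.95 rad/s

ω_n = √(k/m) = √(5400/67.4) = √80.12 = 8.951 rad/s.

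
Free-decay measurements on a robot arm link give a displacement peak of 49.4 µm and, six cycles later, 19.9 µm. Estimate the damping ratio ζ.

0.0241

Logarithmic decrement δ = (1/n)·ln(x₀/x_n) = (1/6)·ln(49.4/19.9) = (1/6)·ln(2.482) = 0.1515.
ζ = δ/√(4π² + δ²) = 0.1515/√(39.48 + 0.0230) = 0.1515/6.285 = 0.02411.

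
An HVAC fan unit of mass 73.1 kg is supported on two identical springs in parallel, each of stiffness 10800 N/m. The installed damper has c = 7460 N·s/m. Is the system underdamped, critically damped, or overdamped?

overdamped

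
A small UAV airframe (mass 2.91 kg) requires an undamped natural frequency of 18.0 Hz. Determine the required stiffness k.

ω_n = 2πf_n = 2π × 18.0 = 113.1 rad/s.
k = m·ω_n² = 2.91 × 113.1² = 2.91 × 12790 = 37220 N/m.

37200 N/m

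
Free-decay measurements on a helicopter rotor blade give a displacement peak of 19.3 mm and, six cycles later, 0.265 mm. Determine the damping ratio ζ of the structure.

0.113

Logarithmic decrement δ = (1/n)·ln(x₀/x_n) = (1/6)·ln(19.3/0.265) = (1/6)·ln(72.83) = 0.7147.
ζ = δ/√(4π² + δ²) = 0.7147/√(39.48 + 0.511) = 0.7147/6.324 = 0.1130.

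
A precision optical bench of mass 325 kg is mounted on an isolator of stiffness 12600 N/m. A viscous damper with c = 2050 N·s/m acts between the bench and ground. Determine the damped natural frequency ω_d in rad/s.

ω_n = √(k/m) = √(12600/325) = 6.226 rad/s.
Critical damping c_c = 2√(k·m) = 2√(12600 × 325) = 4047 N·s/m, so ζ = c/c_c = 2050/4047 = 0.5065.
ω_d = ω_n√(1 − ζ²) = 6.226 × √(1 − 0.257) = 5.369 rad/s.

5.37 rad/s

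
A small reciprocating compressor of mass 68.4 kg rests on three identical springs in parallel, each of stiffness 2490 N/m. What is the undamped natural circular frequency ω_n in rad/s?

10.5 rad/s

Parallel springs add: k_eq = 3 × 2490 = 7470 N/m.
ω_n = √(k_eq/m) = √(7470/68.4) = √109.2 = 10.45 rad/s.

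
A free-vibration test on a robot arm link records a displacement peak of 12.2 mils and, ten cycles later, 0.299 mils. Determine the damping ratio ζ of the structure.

Logarithmic decrement δ = (1/n)·ln(x₀/x_n) = (1/10)·ln(12.2/0.299) = (1/10)·ln(40.80) = 0.3709.
ζ = δ/√(4π² + δ²) = 0.3709/√(39.48 + 0.138) = 0.3709/6.294 = 0.05892.

0.0589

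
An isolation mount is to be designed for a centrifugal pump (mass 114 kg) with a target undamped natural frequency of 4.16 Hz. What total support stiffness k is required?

77900 N/m

ω_n = 2πf_n = 2π × 4.16 = 26.14 rad/s.
k = m·ω_n² = 114 × 26.14² = 114 × 683.2 = 77880 N/m.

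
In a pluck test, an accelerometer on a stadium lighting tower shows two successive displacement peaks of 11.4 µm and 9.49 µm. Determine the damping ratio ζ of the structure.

0.0292

Logarithmic decrement δ = (1/n)·ln(x₀/x_n) = (1/1)·ln(11.4/9.49) = (1/1)·ln(1.201) = 0.1834.
ζ = δ/√(4π² + δ²) = 0.1834/√(39.48 + 0.0336) = 0.1834/6.286 = 0.02917.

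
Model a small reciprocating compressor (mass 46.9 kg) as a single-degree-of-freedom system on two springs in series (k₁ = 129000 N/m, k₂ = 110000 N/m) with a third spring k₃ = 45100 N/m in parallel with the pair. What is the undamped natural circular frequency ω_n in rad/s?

Series pair: k_s = k₁k₂/(k₁+k₂) = (129000)(110000)/(129000 + 110000) = 59370 N/m. In parallel with k₃: k_eq = 59370 + 45100 = 104500 N/m.
ω_n = √(k_eq/m) = √(104500/46.9) = √2228 = 47.20 rad/s.

47.2 rad/s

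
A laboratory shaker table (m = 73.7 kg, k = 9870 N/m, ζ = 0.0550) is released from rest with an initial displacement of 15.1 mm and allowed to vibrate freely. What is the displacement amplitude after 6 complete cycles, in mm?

1.89 mm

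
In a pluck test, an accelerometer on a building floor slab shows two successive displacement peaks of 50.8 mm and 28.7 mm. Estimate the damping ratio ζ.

Logarithmic decrement δ = (1/n)·ln(x₀/x_n) = (1/1)·ln(50.8/28.7) = (1/1)·ln(1.770) = 0.5710.
ζ = δ/√(4π² + δ²) = 0.5710/√(39.48 + 0.326) = 0.5710/6.309 = 0.09050.

0.0905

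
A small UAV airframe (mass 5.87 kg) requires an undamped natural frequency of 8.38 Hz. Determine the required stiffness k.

16300 N/m

ω_n = 2πf_n = 2π × 8.38 = 52.65 rad/s.
k = m·ω_n² = 5.87 × 52.65² = 5.87 × 2772 = 16270 N/m.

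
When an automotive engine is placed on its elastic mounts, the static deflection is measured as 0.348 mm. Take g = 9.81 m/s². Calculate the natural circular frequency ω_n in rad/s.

ω_n = √(g/δ_st) = √(9.81/0.000348) = √28190 = 167.9 rad/s.

168 rad/s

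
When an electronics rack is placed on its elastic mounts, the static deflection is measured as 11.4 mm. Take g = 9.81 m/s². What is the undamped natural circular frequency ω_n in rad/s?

29.3 rad/s

ω_n = √(g/δ_st) = √(9.81/0.0114) = √860.5 = 29.33 rad/s.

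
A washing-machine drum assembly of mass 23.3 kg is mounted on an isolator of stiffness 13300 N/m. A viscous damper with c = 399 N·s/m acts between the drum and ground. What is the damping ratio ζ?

0.358

ω_n = √(k/m) = √(13300/23.3) = 23.89 rad/s.
Critical damping c_c = 2√(k·m) = 2√(13300 × 23.3) = 1113 N·s/m, so ζ = c/c_c = 399/1113 = 0.3584.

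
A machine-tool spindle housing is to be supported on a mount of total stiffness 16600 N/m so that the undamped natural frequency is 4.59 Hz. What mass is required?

ω_n = 2πf_n = 2π × 4.59 = 28.84 rad/s.
m = k/ω_n² = 16600/28.84² = 16600/831.7 = 19.96 kg.

20.0 kg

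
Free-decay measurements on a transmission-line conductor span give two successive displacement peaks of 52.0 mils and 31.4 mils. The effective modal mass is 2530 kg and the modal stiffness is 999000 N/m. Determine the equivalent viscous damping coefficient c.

8050 N·s/m

Logarithmic decrement δ = (1/n)·ln(x₀/x_n) = (1/1)·ln(52.0/31.4) = (1/1)·ln(1.656) = 0.5044.
ζ = δ/√(4π² + δ²) = 0.5044/√(39.48 + 0.254) = 0.5044/6.303 = 0.08003.
c = ζ · 2√(km) = 0.08003 × 2√(999000 × 2530) = 0.08003 × 100500 = 8046 N·s/m.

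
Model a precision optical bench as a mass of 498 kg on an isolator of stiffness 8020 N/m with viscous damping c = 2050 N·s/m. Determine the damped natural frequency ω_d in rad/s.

3.45 rad/s

ω_n = √(k/m) = √(8020/498) = 4.013 rad/s.
Critical damping c_c = 2√(k·m) = 2√(8020 × 498) = 3997 N·s/m, so ζ = c/c_c = 2050/3997 = 0.5129.
ω_d = ω_n√(1 − ζ²) = 4.013 × √(1 − 0.263) = 3.445 rad/s.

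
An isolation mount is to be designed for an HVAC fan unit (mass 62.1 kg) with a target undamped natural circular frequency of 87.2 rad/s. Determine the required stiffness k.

k = m·ω_n² = 62.1 × 87.20² = 62.1 × 7604 = 472200 N/m.

472000 N/m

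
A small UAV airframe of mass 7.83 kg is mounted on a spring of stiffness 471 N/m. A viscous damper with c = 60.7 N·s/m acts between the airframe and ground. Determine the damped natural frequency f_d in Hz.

ω_n = √(k/m) = √(471.0/7.83) = 7.756 rad/s.
Critical damping c_c = 2√(k·m) = 2√(471.0 × 7.83) = 121.5 N·s/m, so ζ = c/c_c = 60.7/121.5 = 0.4998.
ω_d = ω_n√(1 − ζ²) = 7.756 × √(1 − 0.250) = 6.718 rad/s.
f_d = ω_d/(2π) = 1.069 Hz.

1.07 Hz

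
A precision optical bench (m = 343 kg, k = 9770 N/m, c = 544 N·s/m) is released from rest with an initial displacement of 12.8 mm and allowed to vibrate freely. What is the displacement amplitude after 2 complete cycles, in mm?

1.94 mm

ζ = c/(2√(km)) = 544/(2√(9770 × 343)) = 544/3661 = 0.1486.
Logarithmic decrement δ = 2πζ/√(1 − ζ²) = 2π × 0.1486/√(1 − 0.0221) = 0.9441.
After n cycles, x_n/x₀ = e^(−nδ), so x_2 = 12.8 × e^(−2 × 0.9441) = 12.8 × 0.1514 = 1.937 mm.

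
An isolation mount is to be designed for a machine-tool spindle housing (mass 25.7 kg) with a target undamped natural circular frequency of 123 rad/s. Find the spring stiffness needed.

k = m·ω_n² = 25.7 × 123.0² = 25.7 × 15130 = 388800 N/m.

389000 N/m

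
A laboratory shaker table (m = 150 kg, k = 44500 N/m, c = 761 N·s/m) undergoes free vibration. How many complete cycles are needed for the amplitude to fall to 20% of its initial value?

2 cycles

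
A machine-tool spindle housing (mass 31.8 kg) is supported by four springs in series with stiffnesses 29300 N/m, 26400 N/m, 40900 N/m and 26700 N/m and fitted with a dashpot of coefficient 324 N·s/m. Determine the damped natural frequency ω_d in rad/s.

Series springs: 1/k_eq = 1/29300 + 1/26400 + 1/40900 + 1/26700 = 0.0001339, so k_eq = 7468 N/m.
ω_n = √(k_eq/m) = √(7468/31.8) = 15.32 rad/s.
Critical damping c_c = 2√(k_eq·m) = 2√(7468 × 31.8) = 974.6 N·s/m, so ζ = c/c_c = 324/974.6 = 0.3324.
ω_d = ω_n√(1 − ζ²) = 15.32 × √(1 − 0.111) = 14.45 rad/s.

14.5 rad/s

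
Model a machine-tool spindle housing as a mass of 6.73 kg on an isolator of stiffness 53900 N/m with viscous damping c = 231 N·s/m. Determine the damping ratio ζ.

ω_n = √(k/m) = √(53900/6.73) = 89.49 rad/s.
Critical damping c_c = 2√(k·m) = 2√(53900 × 6.73) = 1205 N·s/m, so ζ = c/c_c = 231/1205 = 0.1918.

0.192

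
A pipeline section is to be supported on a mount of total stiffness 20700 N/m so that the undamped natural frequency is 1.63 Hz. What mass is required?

197 kg

ω_n = 2πf_n = 2π × 1.63 = 10.24 rad/s.
m = k/ω_n² = 20700/10.24² = 20700/104.9 = 197.3 kg.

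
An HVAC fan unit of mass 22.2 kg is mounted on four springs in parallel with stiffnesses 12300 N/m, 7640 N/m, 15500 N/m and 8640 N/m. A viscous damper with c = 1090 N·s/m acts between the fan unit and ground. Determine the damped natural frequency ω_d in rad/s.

37.2 rad/s

Parallel springs add: k_eq = 12300 + 7640 + 15500 + 8640 = 44080 N/m.
ω_n = √(k_eq/m) = √(44080/22.2) = 44.56 rad/s.
Critical damping c_c = 2√(k_eq·m) = 2√(44080 × 22.2) = 1978 N·s/m, so ζ = c/c_c = 1090/1978 = 0.5509.
ω_d = ω_n√(1 − ζ²) = 44.56 × √(1 − 0.304) = 37.19 rad/s.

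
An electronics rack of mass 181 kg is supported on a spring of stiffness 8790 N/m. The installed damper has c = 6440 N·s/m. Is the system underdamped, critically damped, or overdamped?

c_c = 2√(k·m) = 2523 N·s/m; ζ = c/c_c = 6440/2523 = 2.55.
Since ζ > 1 the system is overdamped.

overdamped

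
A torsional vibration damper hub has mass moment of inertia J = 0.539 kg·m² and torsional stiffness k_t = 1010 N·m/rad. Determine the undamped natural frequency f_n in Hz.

6.89 Hz

ω_n = √(k_t/J) = √(1010/0.539) = √1874 = 43.29 rad/s.
f_n = ω_n/(2π) = 43.29/6.283 = 6.889 Hz.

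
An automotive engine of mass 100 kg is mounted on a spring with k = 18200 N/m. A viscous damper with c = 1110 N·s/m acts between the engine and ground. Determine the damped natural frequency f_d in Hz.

1.96 Hz

ω_n = √(k/m) = √(18200/100) = 13.49 rad/s.
Critical damping c_c = 2√(k·m) = 2√(18200 × 100) = 2698 N·s/m, so ζ = c/c_c = 1110/2698 = 0.4114.
ω_d = ω_n√(1 − ζ²) = 13.49 × √(1 − 0.169) = 12.30 rad/s.
f_d = ω_d/(2π) = 1.957 Hz.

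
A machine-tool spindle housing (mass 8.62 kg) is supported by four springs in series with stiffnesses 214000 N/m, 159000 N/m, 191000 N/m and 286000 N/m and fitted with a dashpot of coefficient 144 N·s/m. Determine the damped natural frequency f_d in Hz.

12.1 Hz

Series springs: 1/k_eq = 1/214000 + 1/159000 + 1/191000 + 1/286000 = 1.969×10^-5, so k_eq = 50780 N/m.
ω_n = √(k_eq/m) = √(50780/8.62) = 76.75 rad/s.
Critical damping c_c = 2√(k_eq·m) = 2√(50780 × 8.62) = 1323 N·s/m, so ζ = c/c_c = 144/1323 = 0.1088.
ω_d = ω_n√(1 − ζ²) = 76.75 × √(1 − 0.0118) = 76.29 rad/s.
f_d = ω_d/(2π) = 12.14 Hz.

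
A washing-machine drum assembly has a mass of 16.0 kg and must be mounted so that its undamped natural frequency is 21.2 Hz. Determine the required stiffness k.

284000 N/m

ω_n = 2πf_n = 2π × 21.2 = 133.2 rad/s.
k = m·ω_n² = 16.0 × 133.2² = 16.0 × 17740 = 283900 N/m.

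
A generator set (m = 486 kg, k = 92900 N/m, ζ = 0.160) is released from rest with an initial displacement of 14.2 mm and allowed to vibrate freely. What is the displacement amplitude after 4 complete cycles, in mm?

Logarithmic decrement δ = 2πζ/√(1 − ζ²) = 2π × 0.1600/√(1 − 0.0256) = 1.018.
After n cycles, x_n/x₀ = e^(−nδ), so x_4 = 14.2 × e^(−4 × 1.018) = 14.2 × 0.01701 = 0.2416 mm.

0.242 mm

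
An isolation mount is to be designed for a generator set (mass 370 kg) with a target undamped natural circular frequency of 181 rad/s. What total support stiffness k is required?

12100000 N/m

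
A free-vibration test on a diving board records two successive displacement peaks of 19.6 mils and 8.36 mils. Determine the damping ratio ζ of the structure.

0.134

Logarithmic decrement δ = (1/n)·ln(x₀/x_n) = (1/1)·ln(19.6/8.36) = (1/1)·ln(2.344) = 0.8521.
ζ = δ/√(4π² + δ²) = 0.8521/√(39.48 + 0.726) = 0.8521/6.341 = 0.1344.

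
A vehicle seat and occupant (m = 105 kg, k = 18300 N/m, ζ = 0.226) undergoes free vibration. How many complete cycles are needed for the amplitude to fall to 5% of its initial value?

3 cycles

Logarithmic decrement δ = 2πζ/√(1 − ζ²) = 2π × 0.2260/√(1 − 0.0511) = 1.458.
x_n/x₀ = e^(−nδ) ≤ 0.05; take ln: n ≥ ln(1/0.05)/δ = 2.996/1.458 = 2.055.
So 3 complete cycles are required.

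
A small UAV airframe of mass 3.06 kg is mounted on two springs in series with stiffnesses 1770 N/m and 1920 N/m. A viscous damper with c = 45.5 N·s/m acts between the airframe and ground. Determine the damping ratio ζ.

Series springs: 1/k_eq = 1/1770 + 1/1920 = 0.001086, so k_eq = 921.0 N/m.
ω_n = √(k_eq/m) = √(921.0/3.06) = 17.35 rad/s.
Critical damping c_c = 2√(k_eq·m) = 2√(921.0 × 3.06) = 106.2 N·s/m, so ζ = c/c_c = 45.5/106.2 = 0.4285.

0.429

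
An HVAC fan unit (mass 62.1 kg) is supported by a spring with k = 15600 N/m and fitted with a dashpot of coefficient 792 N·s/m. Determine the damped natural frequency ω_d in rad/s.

ω_n = √(k/m) = √(15600/62.1) = 15.85 rad/s.
Critical damping c_c = 2√(k·m) = 2√(15600 × 62.1) = 1969 N·s/m, so ζ = c/c_c = 792/1969 = 0.4023.
ω_d = ω_n√(1 − ζ²) = 15.85 × √(1 − 0.162) = 14.51 rad/s.

14.5 rad/s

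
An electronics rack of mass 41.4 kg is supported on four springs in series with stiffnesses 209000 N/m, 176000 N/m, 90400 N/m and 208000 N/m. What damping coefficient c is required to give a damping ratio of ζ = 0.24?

Series springs: 1/k_eq = 1/209000 + 1/176000 + 1/90400 + 1/208000 = 2.634×10^-5, so k_eq = 37970 N/m.
c_c = 2√(k_eq·m) = 2√(37970 × 41.4) = 2508 N·s/m.
c = ζ·c_c = 0.24 × 2508 = 601.8 N·s/m.

602 N·s/m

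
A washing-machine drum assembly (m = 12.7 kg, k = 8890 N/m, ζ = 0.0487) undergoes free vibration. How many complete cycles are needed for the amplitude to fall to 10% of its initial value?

8 cycles

Logarithmic decrement δ = 2πζ/√(1 − ζ²) = 2π × 0.04870/√(1 − 0.00237) = 0.3064.
x_n/x₀ = e^(−nδ) ≤ 0.1; take ln: n ≥ ln(1/0.1)/δ = 2.303/0.3064 = 7.516.
So 8 complete cycles are required.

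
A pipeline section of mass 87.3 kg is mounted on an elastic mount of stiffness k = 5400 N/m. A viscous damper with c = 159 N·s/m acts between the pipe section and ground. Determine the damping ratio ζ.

ω_n = √(k/m) = √(5400/87.3) = 7.865 rad/s.
Critical damping c_c = 2√(k·m) = 2√(5400 × 87.3) = 1373 N·s/m, so ζ = c/c_c = 159/1373 = 0.1158.

0.116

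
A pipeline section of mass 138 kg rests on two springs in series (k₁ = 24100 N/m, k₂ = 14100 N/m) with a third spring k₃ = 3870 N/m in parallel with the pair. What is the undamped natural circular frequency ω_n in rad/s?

Series pair: k_s = k₁k₂/(k₁+k₂) = (24100)(14100)/(24100 + 14100) = 8896 N/m. In parallel with k₃: k_eq = 8896 + 3870 = 12770 N/m.
ω_n = √(k_eq/m) = √(12770/138) = √92.50 = 9.618 rad/s.

9.62 rad/s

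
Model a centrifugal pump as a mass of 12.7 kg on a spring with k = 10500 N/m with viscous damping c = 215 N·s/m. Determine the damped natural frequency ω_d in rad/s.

27.5 rad/s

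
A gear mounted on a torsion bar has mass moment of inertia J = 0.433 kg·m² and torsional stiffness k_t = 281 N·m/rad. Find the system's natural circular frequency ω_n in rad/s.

25.5 rad/s

ω_n = √(k_t/J) = √(281/0.433) = √649.0 = 25.47 rad/s.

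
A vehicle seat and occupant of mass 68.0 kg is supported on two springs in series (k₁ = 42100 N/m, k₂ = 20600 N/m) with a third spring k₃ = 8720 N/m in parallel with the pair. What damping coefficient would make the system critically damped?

2480 N·s/m

Series pair: k_s = k₁k₂/(k₁+k₂) = (42100)(20600)/(42100 + 20600) = 13830 N/m. In parallel with k₃: k_eq = 13830 + 8720 = 22550 N/m.
c_c = 2√(k_eq·m) = 2√(22550 × 68.0) = 2 × 1238 = 2477 N·s/m.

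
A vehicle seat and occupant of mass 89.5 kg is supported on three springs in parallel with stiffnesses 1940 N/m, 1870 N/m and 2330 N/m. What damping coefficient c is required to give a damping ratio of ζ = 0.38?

563 N·s/m

Parallel springs add: k_eq = 1940 + 1870 + 2330 = 6140 N/m.
c_c = 2√(k_eq·m) = 2√(6140 × 89.5) = 1483 N·s/m.
c = ζ·c_c = 0.38 × 1483 = 563.4 N·s/m.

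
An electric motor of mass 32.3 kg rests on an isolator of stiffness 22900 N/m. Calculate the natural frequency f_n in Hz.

4.24 Hz

ω_n = √(k/m) = √(22900/32.3) = √709.0 = 26.63 rad/s.
f_n = ω_n/(2π) = 26.63/6.283 = 4.238 Hz.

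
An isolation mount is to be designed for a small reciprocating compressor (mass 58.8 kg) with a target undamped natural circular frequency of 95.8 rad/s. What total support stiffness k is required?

k = m·ω_n² = 58.8 × 95.80² = 58.8 × 9178 = 539600 N/m.

540000 N/m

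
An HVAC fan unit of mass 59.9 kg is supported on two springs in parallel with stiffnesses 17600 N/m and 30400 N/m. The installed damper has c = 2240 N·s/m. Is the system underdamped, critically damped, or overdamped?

underdamped

Parallel springs add: k_eq = 17600 + 30400 = 48000 N/m.
c_c = 2√(k_eq·m) = 3391 N·s/m; ζ = c/c_c = 2240/3391 = 0.661.
Since ζ < 1 the system is underdamped.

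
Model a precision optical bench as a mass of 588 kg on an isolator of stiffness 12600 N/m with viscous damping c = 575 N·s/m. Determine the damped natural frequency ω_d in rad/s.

4.60 rad/s

ω_n = √(k/m) = √(12600/588) = 4.629 rad/s.
Critical damping c_c = 2√(k·m) = 2√(12600 × 588) = 5444 N·s/m, so ζ = c/c_c = 575/5444 = 0.1056.
ω_d = ω_n√(1 − ζ²) = 4.629 × √(1 − 0.0112) = 4.603 rad/s.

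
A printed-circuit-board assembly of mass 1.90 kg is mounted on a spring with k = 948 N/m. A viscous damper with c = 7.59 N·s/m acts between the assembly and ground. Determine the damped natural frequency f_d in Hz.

ω_n = √(k/m) = √(948.0/1.90) = 22.34 rad/s.
Critical damping c_c = 2√(k·m) = 2√(948.0 × 1.90) = 84.88 N·s/m, so ζ = c/c_c = 7.59/84.88 = 0.08942.
ω_d = ω_n√(1 − ζ²) = 22.34 × √(1 − 0.00800) = 22.25 rad/s.
f_d = ω_d/(2π) = 3.541 Hz.

3.54 Hz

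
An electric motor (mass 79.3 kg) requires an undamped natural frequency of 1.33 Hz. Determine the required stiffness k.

5540 N/m

ω_n = 2πf_n = 2π × 1.33 = 8.357 rad/s.
k = m·ω_n² = 79.3 × 8.357² = 79.3 × 69.83 = 5538 N/m.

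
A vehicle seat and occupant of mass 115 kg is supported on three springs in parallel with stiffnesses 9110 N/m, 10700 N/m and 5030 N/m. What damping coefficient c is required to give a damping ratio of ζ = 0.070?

237 N·s/m

Parallel springs add: k_eq = 9110 + 10700 + 5030 = 24840 N/m.
c_c = 2√(k_eq·m) = 2√(24840 × 115) = 3380 N·s/m.
c = ζ·c_c = 0.070 × 3380 = 236.6 N·s/m.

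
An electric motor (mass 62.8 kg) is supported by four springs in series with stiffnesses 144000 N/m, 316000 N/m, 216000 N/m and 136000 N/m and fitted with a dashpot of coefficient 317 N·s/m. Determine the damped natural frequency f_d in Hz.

Series springs: 1/k_eq = 1/144000 + 1/316000 + 1/216000 + 1/136000 = 2.209×10^-5, so k_eq = 45270 N/m.
ω_n = √(k_eq/m) = √(45270/62.8) = 26.85 rad/s.
Critical damping c_c = 2√(k_eq·m) = 2√(45270 × 62.8) = 3372 N·s/m, so ζ = c/c_c = 317/3372 = 0.09401.
ω_d = ω_n√(1 − ζ²) = 26.85 × √(1 − 0.00884) = 26.73 rad/s.
f_d = ω_d/(2π) = 4.254 Hz.

4.25 Hz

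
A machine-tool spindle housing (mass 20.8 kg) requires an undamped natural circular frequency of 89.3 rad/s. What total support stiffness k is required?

k = m·ω_n² = 20.8 × 89.30² = 20.8 × 7974 = 165900 N/m.

166000 N/m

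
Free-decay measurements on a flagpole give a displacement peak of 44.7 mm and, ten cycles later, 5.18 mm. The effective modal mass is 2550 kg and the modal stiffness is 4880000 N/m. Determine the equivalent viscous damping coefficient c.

7650 N·s/m

Logarithmic decrement δ = (1/n)·ln(x₀/x_n) = (1/10)·ln(44.7/5.18) = (1/10)·ln(8.629) = 0.2155.
ζ = δ/√(4π² + δ²) = 0.2155/√(39.48 + 0.0464) = 0.2155/6.287 = 0.03428.
c = ζ · 2√(km) = 0.03428 × 2√(4880000 × 2550) = 0.03428 × 223100 = 7648 N·s/m.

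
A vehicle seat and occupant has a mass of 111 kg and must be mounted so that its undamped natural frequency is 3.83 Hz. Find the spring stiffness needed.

64300 N/m

ω_n = 2πf_n = 2π × 3.83 = 24.06 rad/s.
k = m·ω_n² = 111 × 24.06² = 111 × 579.1 = 64280 N/m.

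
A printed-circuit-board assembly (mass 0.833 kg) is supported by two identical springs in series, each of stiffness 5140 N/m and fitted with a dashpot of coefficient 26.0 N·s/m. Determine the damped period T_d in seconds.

Series springs: 1/k_eq = 2/5140, so k_eq = 5140/2 = 2570 N/m.
ω_n = √(k_eq/m) = √(2570/0.833) = 55.54 rad/s.
Critical damping c_c = 2√(k_eq·m) = 2√(2570 × 0.833) = 92.54 N·s/m, so ζ = c/c_c = 26.0/92.54 = 0.2810.
ω_d = ω_n√(1 − ζ²) = 55.54 × √(1 − 0.0789) = 53.31 rad/s.
T_d = 2π/ω_d = 0.1179 s.

0.118 s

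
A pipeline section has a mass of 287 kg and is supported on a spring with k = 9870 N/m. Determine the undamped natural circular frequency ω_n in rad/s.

ω_n = √(k/m) = √(9870/287) = √34.39 = 5.864 rad/s.

5.86 rad/s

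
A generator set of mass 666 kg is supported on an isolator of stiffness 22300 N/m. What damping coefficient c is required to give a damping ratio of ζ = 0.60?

4620 N·s/m

c_c = 2√(k·m) = 2√(22300 × 666) = 7708 N·s/m.
c = ζ·c_c = 0.60 × 7708 = 4625 N·s/m.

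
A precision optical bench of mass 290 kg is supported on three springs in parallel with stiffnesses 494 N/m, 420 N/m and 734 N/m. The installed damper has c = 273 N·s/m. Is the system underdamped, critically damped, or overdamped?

Parallel springs add: k_eq = 494 + 420 + 734 = 1648 N/m.
c_c = 2√(k_eq·m) = 1383 N·s/m; ζ = c/c_c = 273/1383 = 0.197.
Since ζ < 1 the system is underdamped.

underdamped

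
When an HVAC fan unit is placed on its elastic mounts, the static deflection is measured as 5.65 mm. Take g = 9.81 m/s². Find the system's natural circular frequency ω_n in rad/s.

ω_n = √(g/δ_st) = √(9.81/0.00565) = √1736 = 41.67 rad/s.

41.7 rad/s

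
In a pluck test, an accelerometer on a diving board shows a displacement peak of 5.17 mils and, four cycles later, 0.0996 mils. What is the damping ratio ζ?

Logarithmic decrement δ = (1/n)·ln(x₀/x_n) = (1/4)·ln(5.17/0.0996) = (1/4)·ln(51.91) = 0.9874.
ζ = δ/√(4π² + δ²) = 0.9874/√(39.48 + 0.975) = 0.9874/6.360 = 0.1552.

0.155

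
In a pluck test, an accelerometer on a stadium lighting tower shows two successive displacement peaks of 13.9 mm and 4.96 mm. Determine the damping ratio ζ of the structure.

Logarithmic decrement δ = (1/n)·ln(x₀/x_n) = (1/1)·ln(13.9/4.96) = (1/1)·ln(2.802) = 1.030.
ζ = δ/√(4π² + δ²) = 1.030/√(39.48 + 1.06) = 1.030/6.367 = 0.1618.

0.162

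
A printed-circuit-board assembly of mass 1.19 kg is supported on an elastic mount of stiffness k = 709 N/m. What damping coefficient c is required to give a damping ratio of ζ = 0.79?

c_c = 2√(k·m) = 2√(709.0 × 1.19) = 58.09 N·s/m.
c = ζ·c_c = 0.79 × 58.09 = 45.89 N·s/m.

45.9 N·s/m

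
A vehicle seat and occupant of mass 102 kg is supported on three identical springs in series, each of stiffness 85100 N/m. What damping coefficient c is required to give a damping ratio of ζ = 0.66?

2250 N·s/m

Series springs: 1/k_eq = 3/85100, so k_eq = 85100/3 = 28370 N/m.
c_c = 2√(k_eq·m) = 2√(28370 × 102) = 3402 N·s/m.
c = ζ·c_c = 0.66 × 3402 = 2245 N·s/m.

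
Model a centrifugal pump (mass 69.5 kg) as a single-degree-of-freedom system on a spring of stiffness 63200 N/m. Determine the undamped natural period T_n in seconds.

0.208 s

ω_n = √(k/m) = √(63200/69.5) = √909.4 = 30.16 rad/s.
T_n = 2π/ω_n = 6.283/30.16 = 0.2084 s.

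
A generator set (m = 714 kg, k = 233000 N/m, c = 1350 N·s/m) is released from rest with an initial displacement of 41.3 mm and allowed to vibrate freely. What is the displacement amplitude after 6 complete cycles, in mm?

5.73 mm

ζ = c/(2√(km)) = 1350/(2√(233000 × 714)) = 1350/25800 = 0.05233.
Logarithmic decrement δ = 2πζ/√(1 − ζ²) = 2π × 0.05233/√(1 − 0.00274) = 0.3293.
After n cycles, x_n/x₀ = e^(−nδ), so x_6 = 41.3 × e^(−6 × 0.3293) = 41.3 × 0.1387 = 5.727 mm.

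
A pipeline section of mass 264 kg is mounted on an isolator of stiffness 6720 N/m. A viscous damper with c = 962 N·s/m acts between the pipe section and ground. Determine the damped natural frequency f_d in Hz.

0.749 Hz

ω_n = √(k/m) = √(6720/264) = 5.045 rad/s.
Critical damping c_c = 2√(k·m) = 2√(6720 × 264) = 2664 N·s/m, so ζ = c/c_c = 962/2664 = 0.3611.
ω_d = ω_n√(1 − ζ²) = 5.045 × √(1 − 0.130) = 4.705 rad/s.
f_d = ω_d/(2π) = 0.7488 Hz.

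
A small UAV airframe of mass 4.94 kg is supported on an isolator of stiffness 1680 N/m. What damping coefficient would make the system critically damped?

c_c = 2√(k·m) = 2√(1680 × 4.94) = 2 × 91.10 = 182.2 N·s/m.

182 N·s/m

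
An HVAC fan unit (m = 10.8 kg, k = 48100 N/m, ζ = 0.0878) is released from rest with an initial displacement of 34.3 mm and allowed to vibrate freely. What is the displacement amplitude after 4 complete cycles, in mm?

Logarithmic decrement δ = 2πζ/√(1 − ζ²) = 2π × 0.08780/√(1 − 0.00771) = 0.5538.
After n cycles, x_n/x₀ = e^(−nδ), so x_4 = 34.3 × e^(−4 × 0.5538) = 34.3 × 0.1091 = 3.743 mm.

3.74 mm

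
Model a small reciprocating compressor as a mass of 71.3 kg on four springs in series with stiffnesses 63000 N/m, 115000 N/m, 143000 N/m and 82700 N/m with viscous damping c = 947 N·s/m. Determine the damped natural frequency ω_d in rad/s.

16.6 rad/s

Series springs: 1/k_eq = 1/63000 + 1/115000 + 1/143000 + 1/82700 = 4.365×10^-5, so k_eq = 22910 N/m.
ω_n = √(k_eq/m) = √(22910/71.3) = 17.92 rad/s.
Critical damping c_c = 2√(k_eq·m) = 2√(22910 × 71.3) = 2556 N·s/m, so ζ = c/c_c = 947/2556 = 0.3705.
ω_d = ω_n√(1 − ζ²) = 17.92 × √(1 − 0.137) = 16.65 rad/s.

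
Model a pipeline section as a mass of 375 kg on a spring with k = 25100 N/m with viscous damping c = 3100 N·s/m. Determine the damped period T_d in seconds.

0.890 s

ω_n = √(k/m) = √(25100/375) = 8.181 rad/s.
Critical damping c_c = 2√(k·m) = 2√(25100 × 375) = 6136 N·s/m, so ζ = c/c_c = 3100/6136 = 0.5052.
ω_d = ω_n√(1 − ζ²) = 8.181 × √(1 − 0.255) = 7.060 rad/s.
T_d = 2π/ω_d = 0.8899 s.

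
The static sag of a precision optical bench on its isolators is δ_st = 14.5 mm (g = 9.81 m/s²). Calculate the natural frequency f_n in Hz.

ω_n = √(g/δ_st) = √(9.81/0.0145) = √676.6 = 26.01 rad/s.
f_n = ω_n/(2π) = 26.01/6.283 = 4.140 Hz.

4.14 Hz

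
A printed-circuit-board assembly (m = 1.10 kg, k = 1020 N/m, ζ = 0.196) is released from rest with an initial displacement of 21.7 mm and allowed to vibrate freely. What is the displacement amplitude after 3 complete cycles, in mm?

0.501 mm

Logarithmic decrement δ = 2πζ/√(1 − ζ²) = 2π × 0.1960/√(1 − 0.0384) = 1.256.
After n cycles, x_n/x₀ = e^(−nδ), so x_3 = 21.7 × e^(−3 × 1.256) = 21.7 × 0.02311 = 0.5014 mm.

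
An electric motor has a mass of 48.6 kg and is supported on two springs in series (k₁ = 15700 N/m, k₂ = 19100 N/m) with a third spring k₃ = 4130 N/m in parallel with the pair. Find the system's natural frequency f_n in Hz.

2.58 Hz

Series pair: k_s = k₁k₂/(k₁+k₂) = (15700)(19100)/(15700 + 19100) = 8617 N/m. In parallel with k₃: k_eq = 8617 + 4130 = 12750 N/m.
ω_n = √(k_eq/m) = √(12750/48.6) = √262.3 = 16.20 rad/s.
f_n = ω_n/(2π) = 16.20/6.283 = 2.578 Hz.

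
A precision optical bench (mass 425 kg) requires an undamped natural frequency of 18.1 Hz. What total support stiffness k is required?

5500000 N/m

ω_n = 2πf_n = 2π × 18.1 = 113.7 rad/s.
k = m·ω_n² = 425 × 113.7² = 425 × 12930 = 5497000 N/m.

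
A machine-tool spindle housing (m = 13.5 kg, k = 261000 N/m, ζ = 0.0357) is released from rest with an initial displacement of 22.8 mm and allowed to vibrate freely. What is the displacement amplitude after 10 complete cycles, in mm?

Logarithmic decrement δ = 2πζ/√(1 − ζ²) = 2π × 0.03570/√(1 − 0.00127) = 0.2245.
After n cycles, x_n/x₀ = e^(−nδ), so x_10 = 22.8 × e^(−10 × 0.2245) = 22.8 × 0.1060 = 2.416 mm.

2.42 mm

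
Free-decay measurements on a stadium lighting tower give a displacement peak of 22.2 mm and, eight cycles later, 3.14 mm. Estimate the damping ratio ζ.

0.0389

Logarithmic decrement δ = (1/n)·ln(x₀/x_n) = (1/8)·ln(22.2/3.14) = (1/8)·ln(7.070) = 0.2445.
ζ = δ/√(4π² + δ²) = 0.2445/√(39.48 + 0.0598) = 0.2445/6.288 = 0.03888.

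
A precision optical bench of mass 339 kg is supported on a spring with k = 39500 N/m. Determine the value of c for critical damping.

7320 N·s/m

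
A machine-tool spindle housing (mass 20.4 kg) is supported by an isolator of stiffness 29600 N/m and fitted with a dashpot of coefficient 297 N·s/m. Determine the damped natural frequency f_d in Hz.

5.95 Hz

ω_n = √(k/m) = √(29600/20.4) = 38.09 rad/s.
Critical damping c_c = 2√(k·m) = 2√(29600 × 20.4) = 1554 N·s/m, so ζ = c/c_c = 297/1554 = 0.1911.
ω_d = ω_n√(1 − ζ²) = 38.09 × √(1 − 0.0365) = 37.39 rad/s.
f_d = ω_d/(2π) = 5.951 Hz.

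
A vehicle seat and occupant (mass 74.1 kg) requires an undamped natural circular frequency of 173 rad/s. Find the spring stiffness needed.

2220000 N/m

k = m·ω_n² = 74.1 × 173.0² = 74.1 × 29930 = 2218000 N/m.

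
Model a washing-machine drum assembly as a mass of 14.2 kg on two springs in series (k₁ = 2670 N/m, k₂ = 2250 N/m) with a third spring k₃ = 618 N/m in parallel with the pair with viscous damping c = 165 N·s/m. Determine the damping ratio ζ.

0.511

Series pair: k_s = k₁k₂/(k₁+k₂) = (2670)(2250)/(2670 + 2250) = 1221 N/m. In parallel with k₃: k_eq = 1221 + 618 = 1839 N/m.
ω_n = √(k_eq/m) = √(1839/14.2) = 11.38 rad/s.
Critical damping c_c = 2√(k_eq·m) = 2√(1839 × 14.2) = 323.2 N·s/m, so ζ = c/c_c = 165/323.2 = 0.5105.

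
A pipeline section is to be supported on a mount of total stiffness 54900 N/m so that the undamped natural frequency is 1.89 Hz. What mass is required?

389 kg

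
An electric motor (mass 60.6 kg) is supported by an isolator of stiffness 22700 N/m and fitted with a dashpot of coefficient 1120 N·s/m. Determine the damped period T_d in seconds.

0.369 s

ω_n = √(k/m) = √(22700/60.6) = 19.35 rad/s.
Critical damping c_c = 2√(k·m) = 2√(22700 × 60.6) = 2346 N·s/m, so ζ = c/c_c = 1120/2346 = 0.4775.
ω_d = ω_n√(1 − ζ²) = 19.35 × √(1 − 0.228) = 17.01 rad/s.
T_d = 2π/ω_d = 0.3695 s.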